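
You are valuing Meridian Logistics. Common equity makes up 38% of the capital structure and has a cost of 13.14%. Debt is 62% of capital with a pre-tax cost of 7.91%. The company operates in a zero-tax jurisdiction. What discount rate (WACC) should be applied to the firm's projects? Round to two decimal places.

9.90%

After-tax cost of debt = 7.91% × (1 − 0%) = 7.9100%.
WACC = 0.380 × 13.1400% + 0.620 × 7.9100% = 9.8974%.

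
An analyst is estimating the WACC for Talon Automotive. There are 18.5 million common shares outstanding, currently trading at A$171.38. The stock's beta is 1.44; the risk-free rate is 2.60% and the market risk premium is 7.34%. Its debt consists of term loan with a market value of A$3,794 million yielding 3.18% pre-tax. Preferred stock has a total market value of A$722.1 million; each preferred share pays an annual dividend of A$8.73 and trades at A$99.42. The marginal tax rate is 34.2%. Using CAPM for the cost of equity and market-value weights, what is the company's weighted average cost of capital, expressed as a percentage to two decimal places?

Cost of equity via CAPM: Re = 2.6% + 1.44 × 7.34% = 13.1696%.
Cost of preferred: Rp = 8.73 / 99.42 = 8.7809%.
Market value of equity E = 171.38 × 18.5m = 3170.53m.
Total capital V = 3170.53 + 722.1 + 3794 = 7686.63.
Equity: weight = 3170.53/7686.63 = 0.4125; cost = 13.1696%.
Preferred: weight = 722.1/7686.63 = 0.0939; cost = 8.7809%.
Term loan: weight = 3794/7686.63 = 0.4936; after-tax cost = 3.18% × (1 − 34.2%) = 2.0924%.
WACC = 0.4125 × 13.1696% + 0.0939 × 8.7809% + 0.4936 × 2.0924% = 7.2898%.

7.29%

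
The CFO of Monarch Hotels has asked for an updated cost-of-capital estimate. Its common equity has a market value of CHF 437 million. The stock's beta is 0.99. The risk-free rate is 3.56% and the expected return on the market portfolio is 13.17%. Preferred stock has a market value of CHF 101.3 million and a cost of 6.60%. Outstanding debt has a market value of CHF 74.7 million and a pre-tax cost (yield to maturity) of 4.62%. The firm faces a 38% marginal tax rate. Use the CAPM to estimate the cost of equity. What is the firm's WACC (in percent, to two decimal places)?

10.76%

Market risk premium = 13.17% − 3.56% = 9.61%.
Cost of equity via CAPM: Re = 3.56% + 0.99 × 9.61% = 13.0739%.
Total capital V = 437 + 101.3 + 74.7 = 613.
Equity: weight = 437/613 = 0.7129; cost = 13.0739%.
Preferred: weight = 101.3/613 = 0.1653; cost = 6.6%.
Debt: weight = 74.7/613 = 0.1219; after-tax cost = 4.62% × (1 − 38%) = 2.8644%.
WACC = 0.7129 × 13.0739% + 0.1653 × 6.6000% + 0.1219 × 2.8644% = 10.7599%.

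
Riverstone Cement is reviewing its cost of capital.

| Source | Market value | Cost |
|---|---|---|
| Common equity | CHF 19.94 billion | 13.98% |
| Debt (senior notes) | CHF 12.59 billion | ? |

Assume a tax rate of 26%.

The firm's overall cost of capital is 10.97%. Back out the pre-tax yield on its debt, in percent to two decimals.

8.38%

Total capital V = 19.94 + 12.59 = 32.53.
Equity weight = 19.94/32.53 = 0.6130.
Senior notes weight = 12.59/32.53 = 0.3870.
Equity contribution = 0.6130 × 13.98% = 8.5694%.
Remaining for debt = 10.97% − 8.5694% = 2.4006%.
Rd × (1 − 26%) × 0.3870 = 2.4006%  ⇒  Rd = 8.3821%.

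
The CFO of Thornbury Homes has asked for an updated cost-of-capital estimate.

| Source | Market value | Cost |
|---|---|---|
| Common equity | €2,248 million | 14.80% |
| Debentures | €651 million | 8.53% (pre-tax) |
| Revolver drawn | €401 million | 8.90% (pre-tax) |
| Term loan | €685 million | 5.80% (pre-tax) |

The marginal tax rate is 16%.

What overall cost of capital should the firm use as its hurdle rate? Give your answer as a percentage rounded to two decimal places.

Total capital V = 2248 + 651 + 401 + 685 = 3985.
Equity: weight = 2248/3985 = 0.5641; cost = 14.8%.
Debentures: weight = 651/3985 = 0.1634; after-tax cost = 8.53% × (1 − 16%) = 7.1652%.
Revolver drawn: weight = 401/3985 = 0.1006; after-tax cost = 8.9% × (1 − 16%) = 7.4760%.
Term loan: weight = 685/3985 = 0.1719; after-tax cost = 5.8% × (1 − 16%) = 4.8720%.
WACC = 0.5641 × 14.8000% + 0.1634 × 7.1652% + 0.1006 × 7.4760% + 0.1719 × 4.8720% = 11.1092%.

11.11%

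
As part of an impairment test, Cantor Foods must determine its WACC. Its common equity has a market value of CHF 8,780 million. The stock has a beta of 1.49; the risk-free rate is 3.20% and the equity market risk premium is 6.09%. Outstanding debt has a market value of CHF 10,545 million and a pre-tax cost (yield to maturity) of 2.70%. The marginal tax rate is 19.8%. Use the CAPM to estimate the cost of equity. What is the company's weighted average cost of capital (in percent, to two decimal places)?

Cost of equity via CAPM: Re = 3.2% + 1.49 × 6.09% = 12.2741%.
Total capital V = 8780 + 10545 = 19325.
Equity: weight = 8780/19325 = 0.4543; cost = 12.2741%.
Debt: weight = 10545/19325 = 0.5457; after-tax cost = 2.7% × (1 − 19.8%) = 2.1654%.
WACC = 0.4543 × 12.2741% + 0.5457 × 2.1654% = 6.7581%.

6.76%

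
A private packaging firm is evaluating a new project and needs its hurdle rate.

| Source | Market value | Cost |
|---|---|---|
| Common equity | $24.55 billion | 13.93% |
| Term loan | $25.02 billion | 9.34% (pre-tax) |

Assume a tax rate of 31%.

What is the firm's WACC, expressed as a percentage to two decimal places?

10.15%

Total capital V = 24.55 + 25.02 = 49.57.
Equity: weight = 24.55/49.57 = 0.4953; cost = 13.93%.
Term loan: weight = 25.02/49.57 = 0.5047; after-tax cost = 9.34% × (1 − 31%) = 6.4446%.
WACC = 0.4953 × 13.9300% + 0.5047 × 6.4446% = 10.1518%.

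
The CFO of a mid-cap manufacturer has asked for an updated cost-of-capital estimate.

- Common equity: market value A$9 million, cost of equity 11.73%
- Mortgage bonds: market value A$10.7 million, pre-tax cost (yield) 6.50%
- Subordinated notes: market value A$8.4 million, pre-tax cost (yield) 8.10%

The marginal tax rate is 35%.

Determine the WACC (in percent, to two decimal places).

6.94%

Total capital V = 9 + 10.7 + 8.4 = 28.1.
Equity: weight = 9/28.1 = 0.3203; cost = 11.73%.
Mortgage bonds: weight = 10.7/28.1 = 0.3808; after-tax cost = 6.5% × (1 − 35%) = 4.2250%.
Subordinated notes: weight = 8.4/28.1 = 0.2989; after-tax cost = 8.1% × (1 − 35%) = 5.2650%.
WACC = 0.3203 × 11.7300% + 0.3808 × 4.2250% + 0.2989 × 5.2650% = 6.9396%.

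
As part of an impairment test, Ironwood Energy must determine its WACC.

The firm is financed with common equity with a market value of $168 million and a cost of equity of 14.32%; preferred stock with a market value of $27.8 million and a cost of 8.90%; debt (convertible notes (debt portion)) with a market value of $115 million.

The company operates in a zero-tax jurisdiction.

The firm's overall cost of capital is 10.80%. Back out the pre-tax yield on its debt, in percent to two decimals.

Total capital V = 168 + 27.8 + 115 = 310.8.
Equity weight = 168/310.8 = 0.5405.
Preferred weight = 27.8/310.8 = 0.0894.
Convertible notes (debt portion) weight = 115/310.8 = 0.3700.
Equity contribution = 0.5405 × 14.32% = 7.7405%.
Preferred contribution = 0.0894 × 8.9% = 0.7961%.
Remaining for debt = 10.8% − 8.5366% = 2.2634%.
Rd × (1 − 0%) × 0.3700 = 2.2634%  ⇒  Rd = 6.1170%.

6.12%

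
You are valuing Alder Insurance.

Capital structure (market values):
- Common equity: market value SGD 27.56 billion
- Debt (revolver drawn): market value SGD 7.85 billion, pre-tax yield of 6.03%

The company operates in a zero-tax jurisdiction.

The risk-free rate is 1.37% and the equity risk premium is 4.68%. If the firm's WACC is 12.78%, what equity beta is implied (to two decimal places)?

2.85

Total capital V = 27.56 + 7.85 = 35.41.
Equity weight = 27.56/35.41 = 0.7783.
Revolver drawn weight = 7.85/35.41 = 0.2217.
Debt contribution = 0.2217 × 6.03% × (1 − 0%) = 1.3368%.
Required equity contribution = 12.78% − 1.3368% = 11.4432%  ⇒  Re = 14.7026%.
CAPM: 14.7026% = 1.37% + β × 4.68%  ⇒  β = 2.8489.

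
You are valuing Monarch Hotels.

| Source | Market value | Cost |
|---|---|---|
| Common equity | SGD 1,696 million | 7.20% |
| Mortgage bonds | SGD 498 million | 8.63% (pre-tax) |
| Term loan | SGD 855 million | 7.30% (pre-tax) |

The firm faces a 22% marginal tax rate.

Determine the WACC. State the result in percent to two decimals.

Total capital V = 1696 + 498 + 855 = 3049.
Equity: weight = 1696/3049 = 0.5562; cost = 7.2%.
Mortgage bonds: weight = 498/3049 = 0.1633; after-tax cost = 8.63% × (1 − 22%) = 6.7314%.
Term loan: weight = 855/3049 = 0.2804; after-tax cost = 7.3% × (1 − 22%) = 5.6940%.
WACC = 0.5562 × 7.2000% + 0.1633 × 6.7314% + 0.2804 × 5.6940% = 6.7012%.

6.70%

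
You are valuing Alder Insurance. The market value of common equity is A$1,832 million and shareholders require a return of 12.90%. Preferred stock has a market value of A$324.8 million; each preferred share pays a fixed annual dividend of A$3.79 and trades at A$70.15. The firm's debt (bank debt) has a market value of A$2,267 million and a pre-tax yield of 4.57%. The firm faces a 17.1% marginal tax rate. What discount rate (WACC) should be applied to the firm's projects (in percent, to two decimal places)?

7.68%

Cost of preferred: Rp = 3.79 / 70.15 = 5.4027%.
Total capital V = 1832 + 324.8 + 2267 = 4423.8.
Equity: weight = 1832/4423.8 = 0.4141; cost = 12.9%.
Preferred: weight = 324.8/4423.8 = 0.0734; cost = 5.4027%.
Bank debt: weight = 2267/4423.8 = 0.5125; after-tax cost = 4.57% × (1 − 17.1%) = 3.7885%.
WACC = 0.4141 × 12.9000% + 0.0734 × 5.4027% + 0.5125 × 3.7885% = 7.6803%.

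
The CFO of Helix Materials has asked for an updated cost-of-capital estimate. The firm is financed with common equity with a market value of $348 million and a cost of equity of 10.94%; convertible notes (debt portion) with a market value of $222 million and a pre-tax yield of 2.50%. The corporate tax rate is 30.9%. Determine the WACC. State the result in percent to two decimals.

Total capital V = 348 + 222 = 570.
Equity: weight = 348/570 = 0.6105; cost = 10.94%.
Convertible notes (debt portion): weight = 222/570 = 0.3895; after-tax cost = 2.5% × (1 − 30.9%) = 1.7275%.
WACC = 0.6105 × 10.9400% + 0.3895 × 1.7275% = 7.3520%.

7.35%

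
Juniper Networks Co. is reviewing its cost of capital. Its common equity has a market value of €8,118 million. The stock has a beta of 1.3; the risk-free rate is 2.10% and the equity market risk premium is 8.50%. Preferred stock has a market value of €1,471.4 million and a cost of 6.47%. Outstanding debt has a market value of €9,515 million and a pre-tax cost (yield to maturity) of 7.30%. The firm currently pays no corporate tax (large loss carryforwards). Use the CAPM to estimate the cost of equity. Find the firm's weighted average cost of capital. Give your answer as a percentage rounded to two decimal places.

9.72%

Cost of equity via CAPM: Re = 2.1% + 1.3 × 8.5% = 13.1500%.
Total capital V = 8118 + 1471.4 + 9515 = 19104.4.
Equity: weight = 8118/19104.4 = 0.4249; cost = 13.15%.
Preferred: weight = 1471.4/19104.4 = 0.0770; cost = 6.47%.
Debt: weight = 9515/19104.4 = 0.4981; after-tax cost = 7.3% × (1 − 0%) = 7.3000%.
WACC = 0.4249 × 13.1500% + 0.0770 × 6.4700% + 0.4981 × 7.3000% = 9.7219%.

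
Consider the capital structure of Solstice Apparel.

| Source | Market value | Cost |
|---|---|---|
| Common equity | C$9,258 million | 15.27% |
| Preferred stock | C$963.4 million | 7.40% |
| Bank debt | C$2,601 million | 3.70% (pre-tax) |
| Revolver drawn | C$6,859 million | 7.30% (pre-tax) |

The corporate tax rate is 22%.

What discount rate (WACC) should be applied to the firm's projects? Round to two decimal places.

9.91%

Total capital V = 9258 + 963.4 + 2601 + 6859 = 19681.4.
Equity: weight = 9258/19681.4 = 0.4704; cost = 15.27%.
Preferred: weight = 963.4/19681.4 = 0.0489; cost = 7.4%.
Bank debt: weight = 2601/19681.4 = 0.1322; after-tax cost = 3.7% × (1 − 22%) = 2.8860%.
Revolver drawn: weight = 6859/19681.4 = 0.3485; after-tax cost = 7.3% × (1 − 22%) = 5.6940%.
WACC = 0.4704 × 15.2700% + 0.0489 × 7.4000% + 0.1322 × 2.8860% + 0.3485 × 5.6940% = 9.9109%.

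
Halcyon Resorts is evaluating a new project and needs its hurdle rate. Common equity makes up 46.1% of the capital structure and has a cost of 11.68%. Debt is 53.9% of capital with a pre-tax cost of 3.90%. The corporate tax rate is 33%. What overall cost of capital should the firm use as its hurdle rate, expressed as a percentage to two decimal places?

6.79%

After-tax cost of debt = 3.9% × (1 − 33%) = 2.6130%.
WACC = 0.461 × 11.6800% + 0.539 × 2.6130% = 6.7929%.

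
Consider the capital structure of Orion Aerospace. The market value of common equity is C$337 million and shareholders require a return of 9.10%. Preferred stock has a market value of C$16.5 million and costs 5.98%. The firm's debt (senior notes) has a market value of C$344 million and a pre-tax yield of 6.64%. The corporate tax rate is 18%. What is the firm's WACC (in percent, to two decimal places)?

Total capital V = 337 + 16.5 + 344 = 697.5.
Equity: weight = 337/697.5 = 0.4832; cost = 9.1%.
Preferred: weight = 16.5/697.5 = 0.0237; cost = 5.98%.
Senior notes: weight = 344/697.5 = 0.4932; after-tax cost = 6.64% × (1 − 18%) = 5.4448%.
WACC = 0.4832 × 9.1000% + 0.0237 × 5.9800% + 0.4932 × 5.4448% = 7.2235%.

7.22%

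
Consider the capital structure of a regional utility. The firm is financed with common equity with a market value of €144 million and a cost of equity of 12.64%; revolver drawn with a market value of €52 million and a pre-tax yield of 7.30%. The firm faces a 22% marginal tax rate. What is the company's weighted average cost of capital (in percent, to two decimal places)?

Total capital V = 144 + 52 = 196.
Equity: weight = 144/196 = 0.7347; cost = 12.64%.
Revolver drawn: weight = 52/196 = 0.2653; after-tax cost = 7.3% × (1 − 22%) = 5.6940%.
WACC = 0.7347 × 12.6400% + 0.2653 × 5.6940% = 10.7972%.

10.80%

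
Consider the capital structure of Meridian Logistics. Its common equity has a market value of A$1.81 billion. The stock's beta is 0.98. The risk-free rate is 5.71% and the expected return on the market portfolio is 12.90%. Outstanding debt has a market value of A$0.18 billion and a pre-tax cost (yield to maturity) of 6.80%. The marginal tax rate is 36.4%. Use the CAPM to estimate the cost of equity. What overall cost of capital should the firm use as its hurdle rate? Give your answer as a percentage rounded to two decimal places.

Market risk premium = 12.9% − 5.71% = 7.19%.
Cost of equity via CAPM: Re = 5.71% + 0.98 × 7.19% = 12.7562%.
Total capital V = 1.81 + 0.18 = 1.99.
Equity: weight = 1.81/1.99 = 0.9095; cost = 12.7562%.
Debt: weight = 0.18/1.99 = 0.0905; after-tax cost = 6.8% × (1 − 36.4%) = 4.3248%.
WACC = 0.9095 × 12.7562% + 0.0905 × 4.3248% = 11.9936%.

11.99%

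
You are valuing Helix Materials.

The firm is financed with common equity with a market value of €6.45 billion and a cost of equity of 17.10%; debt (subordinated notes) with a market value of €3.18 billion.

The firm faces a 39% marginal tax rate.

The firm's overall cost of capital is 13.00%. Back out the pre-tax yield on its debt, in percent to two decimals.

Total capital V = 6.45 + 3.18 = 9.63.
Equity weight = 6.45/9.63 = 0.6698.
Subordinated notes weight = 3.18/9.63 = 0.3302.
Equity contribution = 0.6698 × 17.1% = 11.4533%.
Remaining for debt = 13.0% − 11.4533% = 1.5467%.
Rd × (1 − 39%) × 0.3302 = 1.5467%  ⇒  Rd = 7.6786%.

7.68%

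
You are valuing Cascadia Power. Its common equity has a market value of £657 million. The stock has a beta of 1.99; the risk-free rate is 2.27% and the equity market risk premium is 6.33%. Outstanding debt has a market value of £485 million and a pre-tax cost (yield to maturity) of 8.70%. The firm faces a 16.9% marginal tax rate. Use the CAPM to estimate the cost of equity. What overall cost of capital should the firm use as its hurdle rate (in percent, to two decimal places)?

11.62%

Cost of equity via CAPM: Re = 2.27% + 1.99 × 6.33% = 14.8667%.
Total capital V = 657 + 485 = 1142.
Equity: weight = 657/1142 = 0.5753; cost = 14.8667%.
Debt: weight = 485/1142 = 0.4247; after-tax cost = 8.7% × (1 − 16.9%) = 7.2297%.
WACC = 0.5753 × 14.8667% + 0.4247 × 7.2297% = 11.6233%.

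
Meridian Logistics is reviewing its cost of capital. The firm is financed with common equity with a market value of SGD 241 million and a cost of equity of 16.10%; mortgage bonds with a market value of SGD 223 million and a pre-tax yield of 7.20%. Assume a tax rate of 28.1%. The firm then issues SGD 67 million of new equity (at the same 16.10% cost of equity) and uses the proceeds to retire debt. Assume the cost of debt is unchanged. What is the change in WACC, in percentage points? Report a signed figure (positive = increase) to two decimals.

+1.58 pp

Current WACC:
Total capital V = 241 + 223 = 464.
Equity: weight = 241/464 = 0.5194; cost = 16.1%.
Mortgage bonds: weight = 223/464 = 0.4806; after-tax cost = 7.2% × (1 − 28.1%) = 5.1768%.
WACC = 0.5194 × 16.1000% + 0.4806 × 5.1768% = 10.8503%.
After the change:
Total capital V = 308 + 156 = 464.
Equity: weight = 308/464 = 0.6638; cost = 16.1%.
Mortgage bonds: weight = 156/464 = 0.3362; after-tax cost = 7.2% × (1 − 28.1%) = 5.1768%.
WACC = 0.6638 × 16.1000% + 0.3362 × 5.1768% = 12.4275%.
Change in WACC = 12.4275% − 10.8503% = 1.5773 pp.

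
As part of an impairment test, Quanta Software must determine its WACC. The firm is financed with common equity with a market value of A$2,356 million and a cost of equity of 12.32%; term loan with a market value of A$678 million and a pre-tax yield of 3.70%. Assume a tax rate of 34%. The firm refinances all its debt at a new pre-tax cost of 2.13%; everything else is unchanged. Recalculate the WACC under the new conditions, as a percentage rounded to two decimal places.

9.88%

After the change:
Total capital V = 2356 + 678 = 3034.
Equity: weight = 2356/3034 = 0.7765; cost = 12.32%.
Term loan: weight = 678/3034 = 0.2235; after-tax cost = 2.13% × (1 − 34%) = 1.4058%.
WACC = 0.7765 × 12.3200% + 0.2235 × 1.4058% = 9.8810%.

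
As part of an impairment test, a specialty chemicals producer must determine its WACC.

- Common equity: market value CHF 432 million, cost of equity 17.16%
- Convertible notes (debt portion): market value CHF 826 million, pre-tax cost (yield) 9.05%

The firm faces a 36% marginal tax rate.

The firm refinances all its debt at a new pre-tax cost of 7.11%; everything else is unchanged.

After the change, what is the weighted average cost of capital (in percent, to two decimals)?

After the change:
Total capital V = 432 + 826 = 1258.
Equity: weight = 432/1258 = 0.3434; cost = 17.16%.
Convertible notes (debt portion): weight = 826/1258 = 0.6566; after-tax cost = 7.11% × (1 − 36%) = 4.5504%.
WACC = 0.3434 × 17.1600% + 0.6566 × 4.5504% = 8.8806%.

8.88%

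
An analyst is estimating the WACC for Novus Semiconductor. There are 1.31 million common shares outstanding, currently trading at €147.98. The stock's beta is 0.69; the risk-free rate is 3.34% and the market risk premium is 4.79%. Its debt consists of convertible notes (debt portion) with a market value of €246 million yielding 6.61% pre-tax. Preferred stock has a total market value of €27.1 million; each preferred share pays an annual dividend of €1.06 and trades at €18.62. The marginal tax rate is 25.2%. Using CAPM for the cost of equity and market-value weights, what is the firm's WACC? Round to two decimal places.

Cost of equity via CAPM: Re = 3.34% + 0.69 × 4.79% = 6.6451%.
Cost of preferred: Rp = 1.06 / 18.62 = 5.6928%.
Market value of equity E = 147.98 × 1.31m = 193.8538m.
Total capital V = 193.8538 + 27.1 + 246 = 466.9538.
Equity: weight = 193.8538/466.9538 = 0.4151; cost = 6.6451%.
Preferred: weight = 27.1/466.9538 = 0.0580; cost = 5.6928%.
Convertible notes (debt portion): weight = 246/466.9538 = 0.5268; after-tax cost = 6.61% × (1 − 25.2%) = 4.9443%.
WACC = 0.4151 × 6.6451% + 0.0580 × 5.6928% + 0.5268 × 4.9443% = 5.6938%.

5.69%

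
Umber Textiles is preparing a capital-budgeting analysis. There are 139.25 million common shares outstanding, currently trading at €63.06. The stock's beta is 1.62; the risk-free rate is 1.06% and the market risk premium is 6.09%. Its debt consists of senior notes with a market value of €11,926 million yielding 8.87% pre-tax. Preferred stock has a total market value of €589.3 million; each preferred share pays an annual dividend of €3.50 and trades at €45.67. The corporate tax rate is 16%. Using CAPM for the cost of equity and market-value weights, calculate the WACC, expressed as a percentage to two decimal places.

8.89%

Cost of equity via CAPM: Re = 1.06% + 1.62 × 6.09% = 10.9258%.
Cost of preferred: Rp = 3.5 / 45.67 = 7.6637%.
Market value of equity E = 63.06 × 139.25m = 8781.105m.
Total capital V = 8781.105 + 589.3 + 11926 = 21296.405.
Equity: weight = 8781.105/21296.405 = 0.4123; cost = 10.9258%.
Preferred: weight = 589.3/21296.405 = 0.0277; cost = 7.6637%.
Senior notes: weight = 11926/21296.405 = 0.5600; after-tax cost = 8.87% × (1 − 16%) = 7.4508%.
WACC = 0.4123 × 10.9258% + 0.0277 × 7.6637% + 0.5600 × 7.4508% = 8.8895%.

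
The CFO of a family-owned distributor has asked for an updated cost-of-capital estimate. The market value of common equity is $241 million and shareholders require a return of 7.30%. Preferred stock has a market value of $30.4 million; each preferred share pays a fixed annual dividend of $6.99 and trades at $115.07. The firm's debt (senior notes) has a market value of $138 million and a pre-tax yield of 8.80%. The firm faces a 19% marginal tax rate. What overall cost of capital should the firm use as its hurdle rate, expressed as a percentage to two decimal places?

Cost of preferred: Rp = 6.99 / 115.07 = 6.0746%.
Total capital V = 241 + 30.4 + 138 = 409.4.
Equity: weight = 241/409.4 = 0.5887; cost = 7.3%.
Preferred: weight = 30.4/409.4 = 0.0743; cost = 6.0746%.
Senior notes: weight = 138/409.4 = 0.3371; after-tax cost = 8.8% × (1 − 19%) = 7.1280%.
WACC = 0.5887 × 7.3000% + 0.0743 × 6.0746% + 0.3371 × 7.1280% = 7.1510%.

7.15%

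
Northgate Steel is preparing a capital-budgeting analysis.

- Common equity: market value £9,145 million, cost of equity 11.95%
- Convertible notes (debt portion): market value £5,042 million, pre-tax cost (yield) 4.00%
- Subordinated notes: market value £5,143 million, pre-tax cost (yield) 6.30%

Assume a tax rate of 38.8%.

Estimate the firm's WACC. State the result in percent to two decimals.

7.32%

Total capital V = 9145 + 5042 + 5143 = 19330.
Equity: weight = 9145/19330 = 0.4731; cost = 11.95%.
Convertible notes (debt portion): weight = 5042/19330 = 0.2608; after-tax cost = 4% × (1 − 38.8%) = 2.4480%.
Subordinated notes: weight = 5143/19330 = 0.2661; after-tax cost = 6.3% × (1 − 38.8%) = 3.8556%.
WACC = 0.4731 × 11.9500% + 0.2608 × 2.4480% + 0.2661 × 3.8556% = 7.3179%.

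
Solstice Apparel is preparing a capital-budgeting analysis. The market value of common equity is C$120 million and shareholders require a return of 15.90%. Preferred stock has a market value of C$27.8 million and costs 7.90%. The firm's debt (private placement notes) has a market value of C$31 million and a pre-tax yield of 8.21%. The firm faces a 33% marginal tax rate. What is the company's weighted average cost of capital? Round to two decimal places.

Total capital V = 120 + 27.8 + 31 = 178.8.
Equity: weight = 120/178.8 = 0.6711; cost = 15.9%.
Preferred: weight = 27.8/178.8 = 0.1555; cost = 7.9%.
Private placement notes: weight = 31/178.8 = 0.1734; after-tax cost = 8.21% × (1 − 33%) = 5.5007%.
WACC = 0.6711 × 15.9000% + 0.1555 × 7.9000% + 0.1734 × 5.5007% = 12.8531%.

12.85%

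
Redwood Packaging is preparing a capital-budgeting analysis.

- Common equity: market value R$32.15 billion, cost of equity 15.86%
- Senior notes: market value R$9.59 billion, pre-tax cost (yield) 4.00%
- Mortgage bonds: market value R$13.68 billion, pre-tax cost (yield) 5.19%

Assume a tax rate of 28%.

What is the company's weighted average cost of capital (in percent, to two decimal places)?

Total capital V = 32.15 + 9.59 + 13.68 = 55.42.
Equity: weight = 32.15/55.42 = 0.5801; cost = 15.86%.
Senior notes: weight = 9.59/55.42 = 0.1730; after-tax cost = 4% × (1 − 28%) = 2.8800%.
Mortgage bonds: weight = 13.68/55.42 = 0.2468; after-tax cost = 5.19% × (1 − 28%) = 3.7368%.
WACC = 0.5801 × 15.8600% + 0.1730 × 2.8800% + 0.2468 × 3.7368% = 10.6214%.

10.62%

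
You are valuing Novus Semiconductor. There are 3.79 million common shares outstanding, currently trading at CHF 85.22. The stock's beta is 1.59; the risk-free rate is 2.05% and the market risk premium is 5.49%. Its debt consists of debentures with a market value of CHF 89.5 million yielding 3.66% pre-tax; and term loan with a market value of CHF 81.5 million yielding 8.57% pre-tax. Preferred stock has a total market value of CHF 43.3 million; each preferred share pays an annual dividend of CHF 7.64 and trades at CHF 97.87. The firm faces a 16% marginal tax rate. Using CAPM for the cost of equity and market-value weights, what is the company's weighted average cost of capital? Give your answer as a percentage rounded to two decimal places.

8.71%

Cost of equity via CAPM: Re = 2.05% + 1.59 × 5.49% = 10.7791%.
Cost of preferred: Rp = 7.64 / 97.87 = 7.8063%.
Market value of equity E = 85.22 × 3.79m = 322.9838m.
Total capital V = 322.9838 + 43.3 + 89.5 + 81.5 = 537.2838.
Equity: weight = 322.9838/537.2838 = 0.6011; cost = 10.7791%.
Preferred: weight = 43.3/537.2838 = 0.0806; cost = 7.8063%.
Debentures: weight = 89.5/537.2838 = 0.1666; after-tax cost = 3.66% × (1 − 16%) = 3.0744%.
Term loan: weight = 81.5/537.2838 = 0.1517; after-tax cost = 8.57% × (1 − 16%) = 7.1988%.
WACC = 0.6011 × 10.7791% + 0.0806 × 7.8063% + 0.1666 × 3.0744% + 0.1517 × 7.1988% = 8.7130%.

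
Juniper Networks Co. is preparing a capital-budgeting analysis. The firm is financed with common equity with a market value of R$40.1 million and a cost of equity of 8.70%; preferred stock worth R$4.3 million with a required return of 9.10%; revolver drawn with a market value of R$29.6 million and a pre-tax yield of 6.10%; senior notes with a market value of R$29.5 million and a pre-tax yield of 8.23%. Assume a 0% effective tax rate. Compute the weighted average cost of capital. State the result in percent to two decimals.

Total capital V = 40.1 + 4.3 + 29.6 + 29.5 = 103.5.
Equity: weight = 40.1/103.5 = 0.3874; cost = 8.7%.
Preferred: weight = 4.3/103.5 = 0.0415; cost = 9.1%.
Revolver drawn: weight = 29.6/103.5 = 0.2860; after-tax cost = 6.1% × (1 − 0%) = 6.1000%.
Senior notes: weight = 29.5/103.5 = 0.2850; after-tax cost = 8.23% × (1 − 0%) = 8.2300%.
WACC = 0.3874 × 8.7000% + 0.0415 × 9.1000% + 0.2860 × 6.1000% + 0.2850 × 8.2300% = 7.8391%.

7.84%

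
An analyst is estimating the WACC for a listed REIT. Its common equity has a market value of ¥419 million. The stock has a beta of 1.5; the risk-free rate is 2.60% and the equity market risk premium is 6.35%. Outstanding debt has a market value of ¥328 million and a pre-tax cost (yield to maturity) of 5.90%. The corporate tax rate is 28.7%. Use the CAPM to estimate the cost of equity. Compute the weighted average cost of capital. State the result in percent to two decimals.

8.65%

Cost of equity via CAPM: Re = 2.6% + 1.5 × 6.35% = 12.1250%.
Total capital V = 419 + 328 = 747.
Equity: weight = 419/747 = 0.5609; cost = 12.125%.
Debt: weight = 328/747 = 0.4391; after-tax cost = 5.9% × (1 − 28.7%) = 4.2067%.
WACC = 0.5609 × 12.1250% + 0.4391 × 4.2067% = 8.6482%.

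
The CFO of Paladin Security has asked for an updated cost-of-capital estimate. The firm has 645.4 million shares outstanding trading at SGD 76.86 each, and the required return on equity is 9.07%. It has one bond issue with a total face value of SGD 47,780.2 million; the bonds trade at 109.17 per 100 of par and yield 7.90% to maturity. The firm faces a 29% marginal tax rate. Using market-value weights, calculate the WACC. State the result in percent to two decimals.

Market value of equity E = 76.86 × 645.4m = 49605.444m. Market value of debt D = 47780.2m × 109.17/100 = 52161.64434m.
Total capital V = 49605.444 + 52161.64434 = 101767.08834.
Equity: weight = 49605.444/101767.08834 = 0.4874; cost = 9.07%.
Bonds outstanding: weight = 52161.64434/101767.08834 = 0.5126; after-tax cost = 7.9% × (1 − 29%) = 5.6090%.
WACC = 0.4874 × 9.0700% + 0.5126 × 5.6090% = 7.2960%.

7.30%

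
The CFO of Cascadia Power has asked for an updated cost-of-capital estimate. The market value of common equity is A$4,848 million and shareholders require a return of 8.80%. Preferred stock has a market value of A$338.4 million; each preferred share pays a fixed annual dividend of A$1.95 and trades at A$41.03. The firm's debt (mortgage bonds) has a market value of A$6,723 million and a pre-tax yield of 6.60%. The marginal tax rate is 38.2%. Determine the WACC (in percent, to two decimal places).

Cost of preferred: Rp = 1.95 / 41.03 = 4.7526%.
Total capital V = 4848 + 338.4 + 6723 = 11909.4.
Equity: weight = 4848/11909.4 = 0.4071; cost = 8.8%.
Preferred: weight = 338.4/11909.4 = 0.0284; cost = 4.7526%.
Mortgage bonds: weight = 6723/11909.4 = 0.5645; after-tax cost = 6.6% × (1 − 38.2%) = 4.0788%.
WACC = 0.4071 × 8.8000% + 0.0284 × 4.7526% + 0.5645 × 4.0788% = 6.0198%.

6.02%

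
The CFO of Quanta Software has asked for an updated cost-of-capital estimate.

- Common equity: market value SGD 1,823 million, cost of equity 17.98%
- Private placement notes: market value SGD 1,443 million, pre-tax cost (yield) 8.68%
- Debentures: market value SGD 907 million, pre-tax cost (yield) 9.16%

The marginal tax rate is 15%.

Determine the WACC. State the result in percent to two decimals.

Total capital V = 1823 + 1443 + 907 = 4173.
Equity: weight = 1823/4173 = 0.4369; cost = 17.98%.
Private placement notes: weight = 1443/4173 = 0.3458; after-tax cost = 8.68% × (1 − 15%) = 7.3780%.
Debentures: weight = 907/4173 = 0.2173; after-tax cost = 9.16% × (1 − 15%) = 7.7860%.
WACC = 0.4369 × 17.9800% + 0.3458 × 7.3780% + 0.2173 × 7.7860% = 12.0982%.

12.10%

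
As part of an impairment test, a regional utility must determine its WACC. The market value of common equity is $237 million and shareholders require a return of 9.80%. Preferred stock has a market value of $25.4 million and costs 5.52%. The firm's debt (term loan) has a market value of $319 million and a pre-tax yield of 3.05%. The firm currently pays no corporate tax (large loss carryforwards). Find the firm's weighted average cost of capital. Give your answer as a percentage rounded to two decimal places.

Total capital V = 237 + 25.4 + 319 = 581.4.
Equity: weight = 237/581.4 = 0.4076; cost = 9.8%.
Preferred: weight = 25.4/581.4 = 0.0437; cost = 5.52%.
Term loan: weight = 319/581.4 = 0.5487; after-tax cost = 3.05% × (1 − 0%) = 3.0500%.
WACC = 0.4076 × 9.8000% + 0.0437 × 5.5200% + 0.5487 × 3.0500% = 5.9095%.

5.91%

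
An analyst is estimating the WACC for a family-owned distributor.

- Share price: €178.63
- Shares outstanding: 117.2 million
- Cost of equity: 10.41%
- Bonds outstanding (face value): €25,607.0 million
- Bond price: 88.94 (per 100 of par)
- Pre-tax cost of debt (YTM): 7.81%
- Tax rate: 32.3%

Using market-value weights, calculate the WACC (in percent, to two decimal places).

Market value of equity E = 178.63 × 117.2m = 20935.436m. Market value of debt D = 25607m × 88.94/100 = 22774.8658m.
Total capital V = 20935.436 + 22774.8658 = 43710.3018.
Equity: weight = 20935.436/43710.3018 = 0.4790; cost = 10.41%.
Bonds outstanding: weight = 22774.8658/43710.3018 = 0.5210; after-tax cost = 7.81% × (1 − 32.3%) = 5.2874%.
WACC = 0.4790 × 10.4100% + 0.5210 × 5.2874% = 7.7409%.

7.74%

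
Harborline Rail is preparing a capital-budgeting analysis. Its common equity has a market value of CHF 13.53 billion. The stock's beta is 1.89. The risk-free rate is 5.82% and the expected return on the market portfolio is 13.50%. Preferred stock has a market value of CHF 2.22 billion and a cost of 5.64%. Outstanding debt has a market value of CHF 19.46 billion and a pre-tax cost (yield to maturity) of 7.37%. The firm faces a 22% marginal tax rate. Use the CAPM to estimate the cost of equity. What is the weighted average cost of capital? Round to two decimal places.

11.35%

Market risk premium = 13.5% − 5.82% = 7.68%.
Cost of equity via CAPM: Re = 5.82% + 1.89 × 7.68% = 20.3352%.
Total capital V = 13.53 + 2.22 + 19.46 = 35.21.
Equity: weight = 13.53/35.21 = 0.3843; cost = 20.3352%.
Preferred: weight = 2.22/35.21 = 0.0631; cost = 5.64%.
Debt: weight = 19.46/35.21 = 0.5527; after-tax cost = 7.37% × (1 − 22%) = 5.7486%.
WACC = 0.3843 × 20.3352% + 0.0631 × 5.6400% + 0.5527 × 5.7486% = 11.3469%.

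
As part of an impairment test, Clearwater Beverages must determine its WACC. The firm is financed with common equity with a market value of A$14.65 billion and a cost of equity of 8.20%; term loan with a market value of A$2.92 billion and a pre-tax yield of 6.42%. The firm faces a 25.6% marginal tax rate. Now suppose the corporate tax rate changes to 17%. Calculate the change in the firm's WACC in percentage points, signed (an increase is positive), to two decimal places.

+0.09 pp

Current WACC:
Total capital V = 14.65 + 2.92 = 17.57.
Equity: weight = 14.65/17.57 = 0.8338; cost = 8.2%.
Term loan: weight = 2.92/17.57 = 0.1662; after-tax cost = 6.42% × (1 − 25.6%) = 4.7765%.
WACC = 0.8338 × 8.2000% + 0.1662 × 4.7765% = 7.6310%.
After the change:
Total capital V = 14.65 + 2.92 = 17.57.
Equity: weight = 14.65/17.57 = 0.8338; cost = 8.2%.
Term loan: weight = 2.92/17.57 = 0.1662; after-tax cost = 6.42% × (1 − 17%) = 5.3286%.
WACC = 0.8338 × 8.2000% + 0.1662 × 5.3286% = 7.7228%.
Change in WACC = 7.7228% − 7.6310% = 0.0918 pp.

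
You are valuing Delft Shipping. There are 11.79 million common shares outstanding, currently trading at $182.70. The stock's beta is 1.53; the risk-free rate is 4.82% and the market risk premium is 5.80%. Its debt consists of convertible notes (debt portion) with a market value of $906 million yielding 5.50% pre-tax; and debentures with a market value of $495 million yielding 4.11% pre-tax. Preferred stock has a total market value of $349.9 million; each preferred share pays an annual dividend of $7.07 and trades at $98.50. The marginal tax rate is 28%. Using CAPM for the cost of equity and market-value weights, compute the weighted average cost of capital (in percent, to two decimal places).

Cost of equity via CAPM: Re = 4.82% + 1.53 × 5.8% = 13.6940%.
Cost of preferred: Rp = 7.07 / 98.5 = 7.1777%.
Market value of equity E = 182.7 × 11.79m = 2154.033m.
Total capital V = 2154.033 + 349.9 + 906 + 495 = 3904.933.
Equity: weight = 2154.033/3904.933 = 0.5516; cost = 13.694%.
Preferred: weight = 349.9/3904.933 = 0.0896; cost = 7.1777%.
Convertible notes (debt portion): weight = 906/3904.933 = 0.2320; after-tax cost = 5.5% × (1 − 28%) = 3.9600%.
Debentures: weight = 495/3904.933 = 0.1268; after-tax cost = 4.11% × (1 − 28%) = 2.9592%.
WACC = 0.5516 × 13.6940% + 0.0896 × 7.1777% + 0.2320 × 3.9600% + 0.1268 × 2.9592% = 9.4909%.

9.49%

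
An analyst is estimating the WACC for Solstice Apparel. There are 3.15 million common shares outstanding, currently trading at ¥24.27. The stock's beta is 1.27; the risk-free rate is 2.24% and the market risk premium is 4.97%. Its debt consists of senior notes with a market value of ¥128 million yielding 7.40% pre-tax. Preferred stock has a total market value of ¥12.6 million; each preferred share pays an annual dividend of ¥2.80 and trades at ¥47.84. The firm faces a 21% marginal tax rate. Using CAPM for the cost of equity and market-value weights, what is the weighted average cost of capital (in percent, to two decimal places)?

6.80%

Cost of equity via CAPM: Re = 2.24% + 1.27 × 4.97% = 8.5519%.
Cost of preferred: Rp = 2.8 / 47.84 = 5.8528%.
Market value of equity E = 24.27 × 3.15m = 76.4505m.
Total capital V = 76.4505 + 12.6 + 128 = 217.0505.
Equity: weight = 76.4505/217.0505 = 0.3522; cost = 8.5519%.
Preferred: weight = 12.6/217.0505 = 0.0581; cost = 5.8528%.
Senior notes: weight = 128/217.0505 = 0.5897; after-tax cost = 7.4% × (1 − 21%) = 5.8460%.
WACC = 0.3522 × 8.5519% + 0.0581 × 5.8528% + 0.5897 × 5.8460% = 6.7995%.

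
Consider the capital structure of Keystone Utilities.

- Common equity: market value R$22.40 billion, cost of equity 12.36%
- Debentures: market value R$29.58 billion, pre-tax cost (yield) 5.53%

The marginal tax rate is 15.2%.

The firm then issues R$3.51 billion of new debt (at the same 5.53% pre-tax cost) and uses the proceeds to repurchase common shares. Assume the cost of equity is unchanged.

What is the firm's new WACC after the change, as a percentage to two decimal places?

7.48%

After the change:
Total capital V = 18.89 + 33.09 = 51.98.
Equity: weight = 18.89/51.98 = 0.3634; cost = 12.36%.
Debentures: weight = 33.09/51.98 = 0.6366; after-tax cost = 5.53% × (1 − 15.2%) = 4.6894%.
WACC = 0.3634 × 12.3600% + 0.6366 × 4.6894% = 7.4770%.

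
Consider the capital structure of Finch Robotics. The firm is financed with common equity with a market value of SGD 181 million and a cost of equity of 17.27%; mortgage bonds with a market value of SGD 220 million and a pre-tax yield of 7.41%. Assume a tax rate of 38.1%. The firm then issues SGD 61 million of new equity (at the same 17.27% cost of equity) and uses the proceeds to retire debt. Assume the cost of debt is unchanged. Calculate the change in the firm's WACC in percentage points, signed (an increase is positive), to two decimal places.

+1.93 pp

Current WACC:
Total capital V = 181 + 220 = 401.
Equity: weight = 181/401 = 0.4514; cost = 17.27%.
Mortgage bonds: weight = 220/401 = 0.5486; after-tax cost = 7.41% × (1 − 38.1%) = 4.5868%.
WACC = 0.4514 × 17.2700% + 0.5486 × 4.5868% = 10.3116%.
After the change:
Total capital V = 242 + 159 = 401.
Equity: weight = 242/401 = 0.6035; cost = 17.27%.
Mortgage bonds: weight = 159/401 = 0.3965; after-tax cost = 7.41% × (1 − 38.1%) = 4.5868%.
WACC = 0.6035 × 17.2700% + 0.3965 × 4.5868% = 12.2410%.
Change in WACC = 12.2410% − 10.3116% = 1.9294 pp.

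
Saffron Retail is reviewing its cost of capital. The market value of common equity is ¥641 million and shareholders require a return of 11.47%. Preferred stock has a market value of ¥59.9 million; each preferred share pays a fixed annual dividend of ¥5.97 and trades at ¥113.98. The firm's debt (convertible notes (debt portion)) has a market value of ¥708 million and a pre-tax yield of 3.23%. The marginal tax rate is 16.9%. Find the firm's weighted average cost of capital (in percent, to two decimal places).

Cost of preferred: Rp = 5.97 / 113.98 = 5.2378%.
Total capital V = 641 + 59.9 + 708 = 1408.9.
Equity: weight = 641/1408.9 = 0.4550; cost = 11.47%.
Preferred: weight = 59.9/1408.9 = 0.0425; cost = 5.2378%.
Convertible notes (debt portion): weight = 708/1408.9 = 0.5025; after-tax cost = 3.23% × (1 − 16.9%) = 2.6841%.
WACC = 0.4550 × 11.4700% + 0.0425 × 5.2378% + 0.5025 × 2.6841% = 6.7900%.

6.79%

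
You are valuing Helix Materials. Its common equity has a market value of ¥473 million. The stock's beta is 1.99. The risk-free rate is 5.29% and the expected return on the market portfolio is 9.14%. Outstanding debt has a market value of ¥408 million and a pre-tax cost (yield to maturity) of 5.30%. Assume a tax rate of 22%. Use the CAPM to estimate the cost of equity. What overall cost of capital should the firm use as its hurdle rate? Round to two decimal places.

8.87%

Market risk premium = 9.14% − 5.29% = 3.85%.
Cost of equity via CAPM: Re = 5.29% + 1.99 × 3.85% = 12.9515%.
Total capital V = 473 + 408 = 881.
Equity: weight = 473/881 = 0.5369; cost = 12.9515%.
Debt: weight = 408/881 = 0.4631; after-tax cost = 5.3% × (1 − 22%) = 4.1340%.
WACC = 0.5369 × 12.9515% + 0.4631 × 4.1340% = 8.8680%.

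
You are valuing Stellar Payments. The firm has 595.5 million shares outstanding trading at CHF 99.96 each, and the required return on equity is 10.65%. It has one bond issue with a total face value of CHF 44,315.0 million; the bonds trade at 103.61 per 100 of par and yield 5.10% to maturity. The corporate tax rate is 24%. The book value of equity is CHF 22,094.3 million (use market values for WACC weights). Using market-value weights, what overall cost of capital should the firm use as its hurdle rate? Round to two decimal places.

Market value of equity E = 99.96 × 595.5m = 59526.18m. Market value of debt D = 44315m × 103.61/100 = 45914.7715m.
Total capital V = 59526.18 + 45914.7715 = 105440.9515.
Equity: weight = 59526.18/105440.9515 = 0.5645; cost = 10.65%.
Bonds outstanding: weight = 45914.7715/105440.9515 = 0.4355; after-tax cost = 5.1% × (1 − 24%) = 3.8760%.
WACC = 0.5645 × 10.6500% + 0.4355 × 3.8760% = 7.7002%.

7.70%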